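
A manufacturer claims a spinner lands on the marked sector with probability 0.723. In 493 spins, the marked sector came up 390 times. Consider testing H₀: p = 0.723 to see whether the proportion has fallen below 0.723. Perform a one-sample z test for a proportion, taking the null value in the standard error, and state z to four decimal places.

p̂ = 390/493 ≈ 0.791075.
Under H₀, SE = √(0.723·0.277/493) = √(0.000406229) = 0.020155.
z = (0.791075 − 0.723)/0.020155 = 0.068075/0.020155 = 3.3776.
p-value = P(Z < 3.378) ≈ 0.9996.

z = 3.3776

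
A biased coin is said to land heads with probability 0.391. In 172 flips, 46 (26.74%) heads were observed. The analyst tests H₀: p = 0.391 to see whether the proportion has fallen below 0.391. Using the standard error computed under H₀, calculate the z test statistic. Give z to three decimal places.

p̂ = 46/172 ≈ 0.26744.
Under H₀, SE = √(0.391·0.609/172) = √(0.00138441) = 0.03721.
z = (0.26744 − 0.391)/0.03721 = -0.12356/0.03721 = -3.321.
p-value = P(Z < -3.321) ≈ 0.0004.

z = -3.321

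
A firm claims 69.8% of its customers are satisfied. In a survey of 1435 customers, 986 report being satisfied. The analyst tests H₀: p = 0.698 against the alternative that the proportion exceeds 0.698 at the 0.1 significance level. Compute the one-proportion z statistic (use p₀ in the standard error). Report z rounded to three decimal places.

z = -0.899

p̂ = 986/1435 = 0.68711.
SE = √(p₀(1−p₀)/n) = √(0.2108/1435) = 0.01212.
z = (0.68711 − 0.698)/0.01212 = -0.01089/0.01212 = -0.899.
p-value = P(Z > -0.899) ≈ 0.8156. With α = 0.1, fail to reject H₀.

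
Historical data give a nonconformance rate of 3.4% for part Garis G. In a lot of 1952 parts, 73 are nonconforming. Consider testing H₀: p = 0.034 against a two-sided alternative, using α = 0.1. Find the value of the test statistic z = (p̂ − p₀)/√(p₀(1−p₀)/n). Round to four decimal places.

z = 0.8283

p̂ = 73/1952 = 0.0373975.
Standard error under H₀: √(0.034×0.966/1952) = 0.0041019.
z = (0.0373975 − 0.034)/0.0041019 = 0.0033975/0.0041019 = 0.8283.
p-value = 2·P(Z > 0.828) ≈ 0.4075, so at α = 0.1 we fail to reject H₀.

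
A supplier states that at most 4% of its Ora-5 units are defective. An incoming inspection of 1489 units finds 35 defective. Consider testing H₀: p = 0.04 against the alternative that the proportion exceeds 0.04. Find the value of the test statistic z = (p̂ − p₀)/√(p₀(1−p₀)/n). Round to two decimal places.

p̂ = 35/1489 ≈ 0.02351.
Standard error under H₀: √(0.04×0.96/1489) = 0.00508.
z = (0.02351 − 0.04)/0.00508 = -0.01649/0.00508 = -3.25.

z = -3.25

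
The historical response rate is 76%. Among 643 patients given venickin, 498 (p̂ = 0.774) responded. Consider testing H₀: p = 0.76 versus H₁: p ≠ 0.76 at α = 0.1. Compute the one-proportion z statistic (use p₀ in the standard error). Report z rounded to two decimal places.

p̂ = 498/643 = 0.7745.
Under H₀, SE = √(0.76·0.24/643) = √(0.00028367) = 0.0168.
z = (0.7745 − 0.76)/0.0168 = 0.0145/0.0168 = 0.86.
p-value = 2·P(Z > 0.861) ≈ 0.3895; since p > α = 0.1, fail to reject H₀.

z = 0.86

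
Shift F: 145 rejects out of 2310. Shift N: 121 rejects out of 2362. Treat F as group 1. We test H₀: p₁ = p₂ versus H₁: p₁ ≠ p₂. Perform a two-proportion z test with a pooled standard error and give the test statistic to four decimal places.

z = 1.7023

p̂₁ = 145/2310 = 0.062771, p̂₂ = 121/2362 = 0.051228.
Pooled p̂ = (145+121)/(2310+2362) = 266/4672 = 0.056935.
SE = √(p̂(1−p̂)(1/n₁+1/n₂)) = √(0.056935·0.943065·0.00085627) = √(4.5976e-05) = 0.006781.
z = (0.062771 − 0.051228)/0.006781 = 0.011543/0.006781 = 1.7023.
p-value = 2·P(Z > 1.702) ≈ 0.0887.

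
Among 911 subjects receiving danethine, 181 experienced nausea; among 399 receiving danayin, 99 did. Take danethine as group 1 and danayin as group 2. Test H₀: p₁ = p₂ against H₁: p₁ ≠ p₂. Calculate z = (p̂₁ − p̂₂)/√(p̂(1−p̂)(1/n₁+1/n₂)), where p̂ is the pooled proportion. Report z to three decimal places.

p̂₁ = 181/911 ≈ 0.19868, p̂₂ = 99/399 ≈ 0.24812.
Pooled p̂ = (181+99)/(911+399) = 280/1310 = 0.21374.
SE = √(p̂(1−p̂)(1/n₁+1/n₂)) = √(0.21374·0.78626·0.00360396) = √(0.000605665) = 0.02461.
z = (0.19868 − 0.24812)/0.02461 = -0.04944/0.02461 = -2.009.
p-value = 2·P(Z > 2.009) ≈ 0.0446.

z = -2.009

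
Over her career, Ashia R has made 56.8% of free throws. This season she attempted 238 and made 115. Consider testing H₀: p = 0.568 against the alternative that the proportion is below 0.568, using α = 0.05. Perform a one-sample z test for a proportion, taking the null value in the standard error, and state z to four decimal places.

z = -2.6412

p̂ = 115/238 ≈ 0.483193.
Under H₀, SE = √(0.568·0.432/238) = √(0.00103099) = 0.032109.
z = (0.483193 − 0.568)/0.032109 = -0.084807/0.032109 = -2.6412.
p-value = P(Z < -2.641) ≈ 0.0041. With α = 0.05, reject H₀.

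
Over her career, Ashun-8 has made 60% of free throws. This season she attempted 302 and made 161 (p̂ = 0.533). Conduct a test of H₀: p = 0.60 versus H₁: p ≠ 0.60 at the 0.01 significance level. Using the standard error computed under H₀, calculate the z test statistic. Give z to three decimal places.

z = -2.373

p̂ = 161/302 ≈ 0.53311.
Under H₀, SE = √(0.6·0.4/302) = √(0.000794702) = 0.02819.
z = (0.53311 − 0.6)/0.02819 = -0.06689/0.02819 = -2.373.
Two-sided p-value ≈ 2·Φ(−2.373) = 0.0177. With α = 0.01, fail to reject H₀.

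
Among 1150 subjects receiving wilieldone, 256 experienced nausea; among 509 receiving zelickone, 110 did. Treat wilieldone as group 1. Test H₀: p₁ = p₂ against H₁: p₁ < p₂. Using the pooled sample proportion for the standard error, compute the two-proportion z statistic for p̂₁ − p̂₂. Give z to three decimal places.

z = 0.294

p̂₁ = 256/1150 = 0.22261, p̂₂ = 110/509 = 0.21611.
Pooled p̂ = (256+110)/(1150+509) = 366/1659 = 0.22061.
SE = √(p̂(1−p̂)(1/n₁+1/n₂)) = √(0.22061·0.77939·0.0028342) = √(0.000487324) = 0.02208.
z = (0.22261 − 0.21611)/0.02208 = 0.00650/0.02208 = 0.294.
p-value = P(Z < 0.294) ≈ 0.6158.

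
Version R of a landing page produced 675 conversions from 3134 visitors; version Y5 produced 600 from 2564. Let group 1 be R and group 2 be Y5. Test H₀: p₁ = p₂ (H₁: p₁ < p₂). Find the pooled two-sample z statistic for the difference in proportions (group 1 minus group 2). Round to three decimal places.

z = -1.679

p̂₁ = 675/3134 ≈ 0.215380, p̂₂ = 600/2564 ≈ 0.234009.
Pooled p̂ = (675+600)/(3134+2564) = 1275/5698 = 0.223763.
SE = √(p̂(1−p̂)(1/n₁+1/n₂)) = √(0.223763·0.776237·0.000709097) = √(0.000123165) = 0.011098.
z = (0.215380 − 0.234009)/0.011098 = -0.018629/0.011098 = -1.679.
p-value = P(Z < -1.679) ≈ 0.0466.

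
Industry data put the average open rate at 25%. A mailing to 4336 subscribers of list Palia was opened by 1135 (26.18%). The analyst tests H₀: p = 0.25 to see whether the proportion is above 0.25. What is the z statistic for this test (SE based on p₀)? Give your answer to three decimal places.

z = 1.789

p̂ = 1135/4336 = 0.261762.
Standard error under H₀: √(0.25×0.75/4336) = 0.006576.
z = (0.261762 − 0.25)/0.006576 = 0.011762/0.006576 = 1.789.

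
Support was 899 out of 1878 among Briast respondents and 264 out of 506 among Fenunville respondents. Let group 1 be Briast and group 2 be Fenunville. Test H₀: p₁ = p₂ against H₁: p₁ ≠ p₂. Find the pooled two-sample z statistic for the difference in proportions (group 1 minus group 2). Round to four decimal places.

p̂₁ = 899/1878 ≈ 0.478701, p̂₂ = 264/506 ≈ 0.521739.
Pooled p̂ = (899+264)/(1878+506) = 1163/2384 = 0.487836.
SE = √(0.249852 × 0.00250877) = 0.025036.
z = (0.478701 − 0.521739)/0.025036 = -0.043038/0.025036 = -1.7190.
p-value = 2·P(Z > 1.719) ≈ 0.0856.

z = -1.7190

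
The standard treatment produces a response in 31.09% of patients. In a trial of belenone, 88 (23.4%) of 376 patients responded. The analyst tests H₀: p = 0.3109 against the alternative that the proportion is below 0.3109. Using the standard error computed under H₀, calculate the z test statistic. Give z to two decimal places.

p̂ = 88/376 ≈ 0.2340.
Under H₀, SE = √(0.3109·0.6891/376) = √(0.00056979) = 0.0239.
z = (0.2340 − 0.3109)/0.0239 = -0.0769/0.0239 = -3.22.
p-value = P(Z < -3.220) ≈ 0.0006.

z = -3.22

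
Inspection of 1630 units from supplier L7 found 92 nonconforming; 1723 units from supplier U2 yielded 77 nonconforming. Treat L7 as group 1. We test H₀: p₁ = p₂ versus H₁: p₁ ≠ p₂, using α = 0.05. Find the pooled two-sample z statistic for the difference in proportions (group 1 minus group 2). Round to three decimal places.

p̂₁ = 92/1630 ≈ 0.056442, p̂₂ = 77/1723 ≈ 0.044689.
Pooled p̂ = (92+77)/(1630+1723) = 169/3353 = 0.050403.
SE = √(p̂(1−p̂)(1/n₁+1/n₂)) = √(0.050403·0.949597·0.00119388) = √(5.71417e-05) = 0.007559.
z = (0.056442 − 0.044689)/0.007559 = 0.011753/0.007559 = 1.555.
Two-sided p-value ≈ 2·Φ(−1.555) = 0.1200. With α = 0.05, fail to reject H₀.

z = 1.555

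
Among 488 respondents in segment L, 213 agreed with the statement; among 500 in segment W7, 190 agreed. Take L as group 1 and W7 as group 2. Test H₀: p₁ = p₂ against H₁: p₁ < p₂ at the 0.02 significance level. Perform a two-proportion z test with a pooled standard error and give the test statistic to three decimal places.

p̂₁ = 213/488 ≈ 0.43648, p̂₂ = 190/500 ≈ 0.38000.
Pooled p̂ = (213+190)/(488+500) = 403/988 = 0.40789.
SE = √(0.241517 × 0.00404918) = 0.03127.
z = (0.43648 − 0.38000)/0.03127 = 0.05648/0.03127 = 1.806.
p-value = P(Z < 1.806) ≈ 0.9645; since p > α = 0.02, fail to reject H₀.

z = 1.806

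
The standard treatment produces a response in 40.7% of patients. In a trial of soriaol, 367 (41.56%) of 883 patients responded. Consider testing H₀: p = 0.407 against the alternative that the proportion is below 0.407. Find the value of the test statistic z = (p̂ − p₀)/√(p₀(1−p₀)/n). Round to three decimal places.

p̂ = 367/883 ≈ 0.41563.
Under H₀, SE = √(0.407·0.593/883) = √(0.000273331) = 0.01653.
z = (0.41563 − 0.407)/0.01653 = 0.00863/0.01653 = 0.522.

z = 0.522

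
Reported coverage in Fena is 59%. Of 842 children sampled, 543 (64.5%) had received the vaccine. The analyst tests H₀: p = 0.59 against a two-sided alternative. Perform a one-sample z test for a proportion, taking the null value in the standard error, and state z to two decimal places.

p̂ = 543/842 ≈ 0.64489.
Standard error under H₀: √(0.59×0.41/842) = 0.01695.
z = (0.64489 − 0.59)/0.01695 = 0.05489/0.01695 = 3.24.
p-value = 2·P(Z > 3.239) ≈ 0.0012.

z = 3.24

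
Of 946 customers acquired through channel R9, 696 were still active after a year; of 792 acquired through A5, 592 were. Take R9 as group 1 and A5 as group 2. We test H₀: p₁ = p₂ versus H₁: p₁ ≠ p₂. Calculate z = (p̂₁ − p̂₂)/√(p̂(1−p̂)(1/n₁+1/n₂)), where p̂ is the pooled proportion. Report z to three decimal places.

z = -0.557

p̂₁ = 696/946 = 0.735729, p̂₂ = 592/792 = 0.747475.
Pooled p̂ = (696+592)/(946+792) = 1288/1738 = 0.741082.
SE = √(0.19188 × 0.00231971) = 0.021098.
z = (0.735729 − 0.747475)/0.021098 = -0.011746/0.021098 = -0.557.
Two-sided p-value ≈ 2·Φ(−0.557) = 0.5777.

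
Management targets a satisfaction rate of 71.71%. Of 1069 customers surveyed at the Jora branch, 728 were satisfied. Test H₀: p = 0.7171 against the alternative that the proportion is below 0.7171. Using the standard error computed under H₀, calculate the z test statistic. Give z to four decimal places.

p̂ = 728/1069 ≈ 0.681010.
Standard error under H₀: √(0.7171×0.2829/1069) = 0.013776.
z = (0.681010 − 0.7171)/0.013776 = -0.036090/0.013776 = -2.6198.

z = -2.6198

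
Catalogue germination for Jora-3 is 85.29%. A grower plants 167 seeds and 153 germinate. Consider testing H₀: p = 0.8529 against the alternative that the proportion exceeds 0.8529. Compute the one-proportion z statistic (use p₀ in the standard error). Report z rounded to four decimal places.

p̂ = 153/167 ≈ 0.916168.
Under H₀, SE = √(0.8529·0.1471/167) = √(0.000751267) = 0.027409.
z = (0.916168 − 0.8529)/0.027409 = 0.063268/0.027409 = 2.3083.

z = 2.3083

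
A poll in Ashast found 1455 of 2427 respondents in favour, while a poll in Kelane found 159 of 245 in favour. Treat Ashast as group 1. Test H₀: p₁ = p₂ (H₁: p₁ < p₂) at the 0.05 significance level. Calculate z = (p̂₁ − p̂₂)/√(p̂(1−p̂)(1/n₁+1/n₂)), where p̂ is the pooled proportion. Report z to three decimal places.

p̂₁ = 1455/2427 = 0.59951, p̂₂ = 159/245 = 0.64898.
Pooled p̂ = (1455+159)/(2427+245) = 1614/2672 = 0.60404.
SE = √(p̂(1−p̂)(1/n₁+1/n₂)) = √(0.60404·0.39596·0.00449366) = √(0.00107477) = 0.03278.
z = (0.59951 − 0.64898)/0.03278 = -0.04947/0.03278 = -1.509.
p-value = P(Z < -1.509) ≈ 0.0656. With α = 0.05, fail to reject H₀.

z = -1.509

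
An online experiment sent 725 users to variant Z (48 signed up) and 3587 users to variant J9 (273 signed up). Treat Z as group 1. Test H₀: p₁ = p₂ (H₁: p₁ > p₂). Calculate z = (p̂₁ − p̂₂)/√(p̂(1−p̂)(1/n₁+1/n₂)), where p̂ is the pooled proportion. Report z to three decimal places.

p̂₁ = 48/725 ≈ 0.06621, p̂₂ = 273/3587 ≈ 0.07611.
Pooled p̂ = (48+273)/(725+3587) = 321/4312 = 0.07444.
SE = √(p̂(1−p̂)(1/n₁+1/n₂)) = √(0.07444·0.92556·0.00165809) = √(0.000114245) = 0.01069.
z = (0.06621 − 0.07611)/0.01069 = -0.00990/0.01069 = -0.926.

z = -0.926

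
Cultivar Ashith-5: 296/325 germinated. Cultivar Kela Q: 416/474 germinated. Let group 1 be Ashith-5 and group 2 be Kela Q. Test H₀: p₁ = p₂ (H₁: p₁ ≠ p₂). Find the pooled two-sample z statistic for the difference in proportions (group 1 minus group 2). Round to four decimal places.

p̂₁ = 296/325 ≈ 0.910769, p̂₂ = 416/474 ≈ 0.877637.
Pooled p̂ = (296+416)/(325+474) = 712/799 = 0.891114.
SE = √(p̂(1−p̂)(1/n₁+1/n₂)) = √(0.891114·0.108886·0.00518663) = √(0.000503258) = 0.022433.
z = (0.910769 − 0.877637)/0.022433 = 0.033132/0.022433 = 1.4769.
p-value = 2·P(Z > 1.477) ≈ 0.1397.

z = 1.4769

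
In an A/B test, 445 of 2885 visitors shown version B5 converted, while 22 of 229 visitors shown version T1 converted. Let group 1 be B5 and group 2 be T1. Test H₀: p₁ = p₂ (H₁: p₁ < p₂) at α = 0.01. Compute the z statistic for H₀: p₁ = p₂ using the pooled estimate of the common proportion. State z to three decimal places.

z = 2.373

p̂₁ = 445/2885 ≈ 0.154246, p̂₂ = 22/229 ≈ 0.096070.
Pooled p̂ = (445+22)/(2885+229) = 467/3114 = 0.149968.
SE = √(0.127478 × 0.00471343) = 0.024512.
z = (0.154246 − 0.096070)/0.024512 = 0.058176/0.024512 = 2.373.
p-value = P(Z < 2.373) ≈ 0.9912. With α = 0.01, fail to reject H₀.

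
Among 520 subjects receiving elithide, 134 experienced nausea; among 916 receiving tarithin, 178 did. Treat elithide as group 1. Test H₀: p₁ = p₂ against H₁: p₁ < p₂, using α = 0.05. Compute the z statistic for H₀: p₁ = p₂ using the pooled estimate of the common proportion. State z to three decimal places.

z = 2.799

p̂₁ = 134/520 ≈ 0.25769, p̂₂ = 178/916 ≈ 0.19432.
Pooled p̂ = (134+178)/(520+916) = 312/1436 = 0.21727.
SE = √(p̂(1−p̂)(1/n₁+1/n₂)) = √(0.21727·0.78273·0.00301478) = √(0.000512705) = 0.02264.
z = (0.25769 − 0.19432)/0.02264 = 0.06337/0.02264 = 2.799.
p-value = P(Z < 2.799) ≈ 0.9974, so at α = 0.05 we fail to reject H₀.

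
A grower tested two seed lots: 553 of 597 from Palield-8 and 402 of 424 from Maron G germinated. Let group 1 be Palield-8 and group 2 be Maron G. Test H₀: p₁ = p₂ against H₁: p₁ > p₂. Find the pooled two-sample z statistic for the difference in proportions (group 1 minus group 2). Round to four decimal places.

p̂₁ = 553/597 ≈ 0.926298, p̂₂ = 402/424 ≈ 0.948113.
Pooled p̂ = (553+402)/(597+424) = 955/1021 = 0.935357.
SE = √(p̂(1−p̂)(1/n₁+1/n₂)) = √(0.935357·0.064643·0.00403353) = √(0.000243883) = 0.015617.
z = (0.926298 − 0.948113)/0.015617 = -0.021815/0.015617 = -1.3969.
p-value = P(Z > -1.397) ≈ 0.9188.

z = -1.3969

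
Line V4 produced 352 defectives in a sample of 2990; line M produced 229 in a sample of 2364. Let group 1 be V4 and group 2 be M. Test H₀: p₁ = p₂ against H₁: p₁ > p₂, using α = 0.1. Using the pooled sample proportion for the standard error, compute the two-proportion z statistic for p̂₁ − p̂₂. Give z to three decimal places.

z = 2.436

p̂₁ = 352/2990 ≈ 0.117726, p̂₂ = 229/2364 ≈ 0.096870.
Pooled p̂ = (352+229)/(2990+2364) = 581/5354 = 0.108517.
SE = √(p̂(1−p̂)(1/n₁+1/n₂)) = √(0.108517·0.891483·0.00075746) = √(7.32775e-05) = 0.008560.
z = (0.117726 − 0.096870)/0.008560 = 0.020856/0.008560 = 2.436.
p-value = P(Z > 2.436) ≈ 0.0074, so at α = 0.1 we reject H₀.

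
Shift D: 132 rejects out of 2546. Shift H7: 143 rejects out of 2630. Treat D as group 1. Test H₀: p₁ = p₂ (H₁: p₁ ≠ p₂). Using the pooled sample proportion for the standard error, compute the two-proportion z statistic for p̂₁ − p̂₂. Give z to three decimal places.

p̂₁ = 132/2546 = 0.051846, p̂₂ = 143/2630 = 0.054373.
Pooled p̂ = (132+143)/(2546+2630) = 275/5176 = 0.053130.
SE = √(0.0503071 × 0.000773001) = 0.006236.
z = (0.051846 − 0.054373)/0.006236 = -0.002527/0.006236 = -0.405.
Two-sided p-value ≈ 2·Φ(−0.405) = 0.6854.

z = -0.405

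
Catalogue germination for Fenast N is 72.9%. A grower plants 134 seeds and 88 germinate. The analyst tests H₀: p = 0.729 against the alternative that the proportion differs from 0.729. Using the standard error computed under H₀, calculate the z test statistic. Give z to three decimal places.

p̂ = 88/134 = 0.656716.
SE = √(p₀(1−p₀)/n) = √(0.19756/134) = 0.038397.
z = (0.656716 − 0.729)/0.038397 = -0.072284/0.038397 = -1.883.

z = -1.883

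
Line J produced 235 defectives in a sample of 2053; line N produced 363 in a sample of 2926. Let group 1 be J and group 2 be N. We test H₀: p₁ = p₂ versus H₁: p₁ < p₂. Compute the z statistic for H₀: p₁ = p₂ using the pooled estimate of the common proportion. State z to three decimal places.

p̂₁ = 235/2053 = 0.11447, p̂₂ = 363/2926 = 0.12406.
Pooled p̂ = (235+363)/(2053+2926) = 598/4979 = 0.12010.
SE = √(0.105679 × 0.000828856) = 0.00936.
z = (0.11447 − 0.12406)/0.00936 = -0.00959/0.00936 = -1.025.

z = -1.025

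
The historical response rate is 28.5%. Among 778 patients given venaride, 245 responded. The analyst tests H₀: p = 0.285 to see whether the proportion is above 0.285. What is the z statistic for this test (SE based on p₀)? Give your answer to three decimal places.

z = 1.848

p̂ = 245/778 = 0.314910.
Under H₀, SE = √(0.285·0.715/778) = √(0.000261922) = 0.016184.
z = (0.314910 − 0.285)/0.016184 = 0.029910/0.016184 = 1.848.
p-value = P(Z > 1.848) ≈ 0.0323.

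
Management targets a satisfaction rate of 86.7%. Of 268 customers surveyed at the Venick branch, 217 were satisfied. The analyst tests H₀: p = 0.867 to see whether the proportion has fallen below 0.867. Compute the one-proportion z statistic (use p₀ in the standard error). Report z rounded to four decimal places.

p̂ = 217/268 = 0.809701.
Standard error under H₀: √(0.867×0.133/268) = 0.020743.
z = (0.809701 − 0.867)/0.020743 = -0.057299/0.020743 = -2.7623.
p-value = P(Z < -2.762) ≈ 0.0029.

z = -2.7623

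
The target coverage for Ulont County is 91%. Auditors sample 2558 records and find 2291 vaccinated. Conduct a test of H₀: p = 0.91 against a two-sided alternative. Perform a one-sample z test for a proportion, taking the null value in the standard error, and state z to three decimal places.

z = -2.541

p̂ = 2291/2558 ≈ 0.89562.
Under H₀, SE = √(0.91·0.09/2558) = √(3.20172e-05) = 0.00566.
z = (0.89562 − 0.91)/0.00566 = -0.01438/0.00566 = -2.541.
p-value = 2·P(Z > 2.541) ≈ 0.0111.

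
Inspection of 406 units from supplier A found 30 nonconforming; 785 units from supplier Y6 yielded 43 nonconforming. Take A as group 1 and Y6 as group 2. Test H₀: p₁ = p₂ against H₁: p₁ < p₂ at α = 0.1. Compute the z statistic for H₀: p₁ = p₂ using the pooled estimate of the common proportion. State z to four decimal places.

z = 1.3036

p̂₁ = 30/406 = 0.073892, p̂₂ = 43/785 = 0.054777.
Pooled p̂ = (30+43)/(406+785) = 73/1191 = 0.061293.
SE = √(p̂(1−p̂)(1/n₁+1/n₂)) = √(0.061293·0.938707·0.00373694) = √(0.000215009) = 0.014663.
z = (0.073892 − 0.054777)/0.014663 = 0.019115/0.014663 = 1.3036.
p-value = P(Z < 1.304) ≈ 0.9038; since p > α = 0.1, fail to reject H₀.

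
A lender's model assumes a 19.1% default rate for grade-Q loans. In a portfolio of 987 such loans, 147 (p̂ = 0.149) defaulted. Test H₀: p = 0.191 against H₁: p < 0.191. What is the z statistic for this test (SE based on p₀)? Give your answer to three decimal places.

p̂ = 147/987 = 0.14894.
Under H₀, SE = √(0.191·0.809/987) = √(0.000156554) = 0.01251.
z = (0.14894 − 0.191)/0.01251 = -0.04206/0.01251 = -3.362.
p-value = P(Z < -3.362) ≈ 0.0004.

z = -3.362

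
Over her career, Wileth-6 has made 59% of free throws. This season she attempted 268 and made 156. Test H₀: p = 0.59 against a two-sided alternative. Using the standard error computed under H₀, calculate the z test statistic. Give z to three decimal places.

p̂ = 156/268 ≈ 0.58209.
Standard error under H₀: √(0.59×0.41/268) = 0.03004.
z = (0.58209 − 0.59)/0.03004 = -0.00791/0.03004 = -0.263.
Two-sided p-value ≈ 2·Φ(−0.263) = 0.7923.

z = -0.263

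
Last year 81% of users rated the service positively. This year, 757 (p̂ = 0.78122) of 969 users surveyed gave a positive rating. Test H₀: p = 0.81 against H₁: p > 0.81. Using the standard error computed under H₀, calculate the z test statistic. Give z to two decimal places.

z = -2.28

p̂ = 757/969 = 0.78122.
SE = √(p₀(1−p₀)/n) = √(0.1539/969) = 0.01260.
z = (0.78122 − 0.81)/0.01260 = -0.02878/0.01260 = -2.28.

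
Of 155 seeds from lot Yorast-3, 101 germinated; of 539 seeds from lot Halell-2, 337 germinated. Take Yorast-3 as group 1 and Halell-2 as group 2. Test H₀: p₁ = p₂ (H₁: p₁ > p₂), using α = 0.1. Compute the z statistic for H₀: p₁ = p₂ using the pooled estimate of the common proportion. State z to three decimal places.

p̂₁ = 101/155 ≈ 0.65161, p̂₂ = 337/539 ≈ 0.62523.
Pooled p̂ = (101+337)/(155+539) = 438/694 = 0.63112.
SE = √(0.232807 × 0.0083069) = 0.04398.
z = (0.65161 − 0.62523)/0.04398 = 0.02638/0.04398 = 0.600.
p-value = P(Z > 0.600) ≈ 0.2743, so at α = 0.1 we fail to reject H₀.

z = 0.600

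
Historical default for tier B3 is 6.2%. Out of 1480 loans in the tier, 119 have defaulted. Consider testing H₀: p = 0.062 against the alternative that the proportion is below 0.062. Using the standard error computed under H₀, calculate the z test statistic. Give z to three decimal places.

p̂ = 119/1480 = 0.08041.
Under H₀, SE = √(0.062·0.938/1480) = √(3.92946e-05) = 0.00627.
z = (0.08041 − 0.062)/0.00627 = 0.01841/0.00627 = 2.936.
p-value = P(Z < 2.936) ≈ 0.9983.

z = 2.936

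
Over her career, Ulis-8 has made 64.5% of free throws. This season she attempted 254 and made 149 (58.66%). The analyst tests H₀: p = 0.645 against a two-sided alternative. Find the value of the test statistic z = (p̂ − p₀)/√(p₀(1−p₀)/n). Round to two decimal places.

p̂ = 149/254 ≈ 0.586614.
Under H₀, SE = √(0.645·0.355/254) = √(0.000901476) = 0.030025.
z = (0.586614 − 0.645)/0.030025 = -0.058386/0.030025 = -1.94.
p-value = 2·P(Z > 1.945) ≈ 0.0518.

z = -1.94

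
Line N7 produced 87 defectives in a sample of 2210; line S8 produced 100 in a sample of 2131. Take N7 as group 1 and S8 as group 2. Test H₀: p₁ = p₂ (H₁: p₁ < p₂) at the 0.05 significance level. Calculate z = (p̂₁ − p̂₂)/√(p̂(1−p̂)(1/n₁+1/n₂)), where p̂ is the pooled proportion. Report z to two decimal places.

z = -1.23

p̂₁ = 87/2210 = 0.03937, p̂₂ = 100/2131 = 0.04693.
Pooled p̂ = (87+100)/(2210+2131) = 187/4341 = 0.04308.
SE = √(p̂(1−p̂)(1/n₁+1/n₂)) = √(0.04308·0.95692·0.000921752) = √(3.79964e-05) = 0.00616.
z = (0.03937 − 0.04693)/0.00616 = -0.00756/0.00616 = -1.23.
p-value = P(Z < -1.226) ≈ 0.1100; since p > α = 0.05, fail to reject H₀.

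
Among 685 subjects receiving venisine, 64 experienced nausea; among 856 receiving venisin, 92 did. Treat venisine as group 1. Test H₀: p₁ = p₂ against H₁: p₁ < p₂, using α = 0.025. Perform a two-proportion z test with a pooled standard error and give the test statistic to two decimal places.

z = -0.91

p̂₁ = 64/685 = 0.0934, p̂₂ = 92/856 = 0.1075.
Pooled p̂ = (64+92)/(685+856) = 156/1541 = 0.1012.
SE = √(p̂(1−p̂)(1/n₁+1/n₂)) = √(0.1012·0.8988·0.00262808) = √(0.000239115) = 0.0155.
z = (0.0934 − 0.1075)/0.0155 = -0.0141/0.0155 = -0.91.
p-value = P(Z < -0.908) ≈ 0.1818, so at α = 0.025 we fail to reject H₀.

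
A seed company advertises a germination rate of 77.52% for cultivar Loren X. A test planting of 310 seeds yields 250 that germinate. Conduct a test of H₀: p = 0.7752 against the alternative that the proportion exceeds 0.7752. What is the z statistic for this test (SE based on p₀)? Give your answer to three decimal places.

p̂ = 250/310 ≈ 0.80645.
SE = √(p₀(1−p₀)/n) = √(0.17426/310) = 0.02371.
z = (0.80645 − 0.7752)/0.02371 = 0.03125/0.02371 = 1.318.

z = 1.318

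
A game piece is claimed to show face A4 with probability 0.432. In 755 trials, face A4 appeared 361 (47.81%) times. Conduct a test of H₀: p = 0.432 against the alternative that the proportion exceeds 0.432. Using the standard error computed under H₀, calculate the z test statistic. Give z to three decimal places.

p̂ = 361/755 = 0.47815.
Standard error under H₀: √(0.432×0.568/755) = 0.01803.
z = (0.47815 − 0.432)/0.01803 = 0.04615/0.01803 = 2.560.

z = 2.560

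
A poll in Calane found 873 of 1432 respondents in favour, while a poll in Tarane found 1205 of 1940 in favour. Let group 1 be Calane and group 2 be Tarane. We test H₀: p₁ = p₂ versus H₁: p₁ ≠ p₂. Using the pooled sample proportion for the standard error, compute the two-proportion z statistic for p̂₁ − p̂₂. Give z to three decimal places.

z = -0.679

p̂₁ = 873/1432 = 0.609637, p̂₂ = 1205/1940 = 0.621134.
Pooled p̂ = (873+1205)/(1432+1940) = 2078/3372 = 0.616251.
SE = √(p̂(1−p̂)(1/n₁+1/n₂)) = √(0.616251·0.383749·0.00121379) = √(0.000287043) = 0.016942.
z = (0.609637 − 0.621134)/0.016942 = -0.011497/0.016942 = -0.679.
Two-sided p-value ≈ 2·Φ(−0.679) = 0.4974.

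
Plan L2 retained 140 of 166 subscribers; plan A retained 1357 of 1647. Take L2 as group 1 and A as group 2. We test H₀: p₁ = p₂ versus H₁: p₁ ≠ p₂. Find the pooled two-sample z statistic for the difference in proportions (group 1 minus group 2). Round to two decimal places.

p̂₁ = 140/166 ≈ 0.8434, p̂₂ = 1357/1647 ≈ 0.8239.
Pooled p̂ = (140+1357)/(166+1647) = 1497/1813 = 0.8257.
SE = √(p̂(1−p̂)(1/n₁+1/n₂)) = √(0.8257·0.1743·0.00663126) = √(0.000954354) = 0.0309.
z = (0.8434 − 0.8239)/0.0309 = 0.0195/0.0309 = 0.63.

z = 0.63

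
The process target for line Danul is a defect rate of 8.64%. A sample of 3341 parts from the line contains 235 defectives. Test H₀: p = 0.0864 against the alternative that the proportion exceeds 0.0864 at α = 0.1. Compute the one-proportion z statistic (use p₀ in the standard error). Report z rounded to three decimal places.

p̂ = 235/3341 = 0.070338.
Under H₀, SE = √(0.0864·0.9136/3341) = √(2.36262e-05) = 0.004861.
z = (0.070338 − 0.0864)/0.004861 = -0.016062/0.004861 = -3.304.
p-value = P(Z > -3.304) ≈ 0.9995. With α = 0.1, fail to reject H₀.

z = -3.304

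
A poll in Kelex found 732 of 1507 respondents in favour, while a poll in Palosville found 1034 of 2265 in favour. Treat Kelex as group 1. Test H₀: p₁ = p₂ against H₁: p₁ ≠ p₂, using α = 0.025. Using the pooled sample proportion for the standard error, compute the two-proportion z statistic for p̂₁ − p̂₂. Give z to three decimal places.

p̂₁ = 732/1507 ≈ 0.485733, p̂₂ = 1034/2265 ≈ 0.456512.
Pooled p̂ = (732+1034)/(1507+2265) = 1766/3772 = 0.468187.
SE = √(0.248988 × 0.00110507) = 0.016588.
z = (0.485733 − 0.456512)/0.016588 = 0.029221/0.016588 = 1.762.
Two-sided p-value ≈ 2·Φ(−1.762) = 0.0781, so at α = 0.025 we fail to reject H₀.

z = 1.762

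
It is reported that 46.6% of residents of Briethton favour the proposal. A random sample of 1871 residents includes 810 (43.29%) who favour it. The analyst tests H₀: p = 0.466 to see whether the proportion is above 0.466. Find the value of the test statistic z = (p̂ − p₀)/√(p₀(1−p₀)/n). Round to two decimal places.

z = -2.87

p̂ = 810/1871 ≈ 0.43292.
Under H₀, SE = √(0.466·0.534/1871) = √(0.000133001) = 0.01153.
z = (0.43292 − 0.466)/0.01153 = -0.03308/0.01153 = -2.87.
p-value = P(Z > -2.868) ≈ 0.9979.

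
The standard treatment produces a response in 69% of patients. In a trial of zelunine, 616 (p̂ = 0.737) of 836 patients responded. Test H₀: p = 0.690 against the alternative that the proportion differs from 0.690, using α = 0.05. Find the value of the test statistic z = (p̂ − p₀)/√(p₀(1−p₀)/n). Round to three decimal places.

z = 2.928

p̂ = 616/836 = 0.736842.
Standard error under H₀: √(0.69×0.31/836) = 0.015996.
z = (0.736842 − 0.69)/0.015996 = 0.046842/0.015996 = 2.928.
Two-sided p-value ≈ 2·Φ(−2.928) = 0.0034. With α = 0.05, reject H₀.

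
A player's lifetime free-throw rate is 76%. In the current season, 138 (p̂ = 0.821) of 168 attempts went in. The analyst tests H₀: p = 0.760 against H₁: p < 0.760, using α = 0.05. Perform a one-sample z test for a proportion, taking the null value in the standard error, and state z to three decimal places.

p̂ = 138/168 = 0.82143.
Standard error under H₀: √(0.76×0.24/168) = 0.03295.
z = (0.82143 − 0.76)/0.03295 = 0.06143/0.03295 = 1.864.
p-value = P(Z < 1.864) ≈ 0.9689; since p > α = 0.05, fail to reject H₀.

z = 1.864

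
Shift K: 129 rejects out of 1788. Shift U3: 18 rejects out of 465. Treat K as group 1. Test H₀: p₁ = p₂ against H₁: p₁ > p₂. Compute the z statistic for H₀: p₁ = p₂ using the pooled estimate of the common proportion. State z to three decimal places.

p̂₁ = 129/1788 = 0.072148, p̂₂ = 18/465 = 0.038710.
Pooled p̂ = (129+18)/(1788+465) = 147/2253 = 0.065246.
SE = √(0.0609893 × 0.00270982) = 0.012856.
z = (0.072148 − 0.038710)/0.012856 = 0.033438/0.012856 = 2.601.

z = 2.601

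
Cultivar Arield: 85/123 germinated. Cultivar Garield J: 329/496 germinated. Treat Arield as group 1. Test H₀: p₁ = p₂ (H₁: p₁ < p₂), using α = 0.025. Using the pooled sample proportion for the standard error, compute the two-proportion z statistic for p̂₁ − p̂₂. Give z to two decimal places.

p̂₁ = 85/123 ≈ 0.6911, p̂₂ = 329/496 ≈ 0.6633.
Pooled p̂ = (85+329)/(123+496) = 414/619 = 0.6688.
SE = √(p̂(1−p̂)(1/n₁+1/n₂)) = √(0.6688·0.3312·0.0101462) = √(0.00224738) = 0.0474.
z = (0.6911 − 0.6633)/0.0474 = 0.0278/0.0474 = 0.59.
p-value = P(Z < 0.585) ≈ 0.7209. With α = 0.025, fail to reject H₀.

z = 0.59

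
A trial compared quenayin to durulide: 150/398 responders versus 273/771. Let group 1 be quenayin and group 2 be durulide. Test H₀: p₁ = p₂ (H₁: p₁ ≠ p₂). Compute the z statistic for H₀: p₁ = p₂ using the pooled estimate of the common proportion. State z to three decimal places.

z = 0.769

p̂₁ = 150/398 ≈ 0.376884, p̂₂ = 273/771 ≈ 0.354086.
Pooled p̂ = (150+273)/(398+771) = 423/1169 = 0.361848.
SE = √(0.230914 × 0.00380958) = 0.029659.
z = (0.376884 − 0.354086)/0.029659 = 0.022798/0.029659 = 0.769.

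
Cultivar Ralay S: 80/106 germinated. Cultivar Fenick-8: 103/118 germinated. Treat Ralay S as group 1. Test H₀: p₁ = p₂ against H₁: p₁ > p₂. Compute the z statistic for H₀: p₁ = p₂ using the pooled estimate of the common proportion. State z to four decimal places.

p̂₁ = 80/106 = 0.754717, p̂₂ = 103/118 = 0.872881.
Pooled p̂ = (80+103)/(106+118) = 183/224 = 0.816964.
SE = √(p̂(1−p̂)(1/n₁+1/n₂)) = √(0.816964·0.183036·0.0179085) = √(0.00267793) = 0.051749.
z = (0.754717 − 0.872881)/0.051749 = -0.118164/0.051749 = -2.2834.
p-value = P(Z > -2.283) ≈ 0.9888.

z = -2.2834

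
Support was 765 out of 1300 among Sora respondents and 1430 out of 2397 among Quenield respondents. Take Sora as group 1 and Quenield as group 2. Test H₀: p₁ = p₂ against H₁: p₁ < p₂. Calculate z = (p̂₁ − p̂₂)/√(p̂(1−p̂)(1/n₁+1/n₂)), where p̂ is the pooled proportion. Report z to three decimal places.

p̂₁ = 765/1300 = 0.58846, p̂₂ = 1430/2397 = 0.59658.
Pooled p̂ = (765+1430)/(1300+2397) = 2195/3697 = 0.59372.
SE = √(p̂(1−p̂)(1/n₁+1/n₂)) = √(0.59372·0.40628·0.00118642) = √(0.000286183) = 0.01692.
z = (0.58846 − 0.59658)/0.01692 = -0.00812/0.01692 = -0.480.
p-value = P(Z < -0.480) ≈ 0.3157.

z = -0.480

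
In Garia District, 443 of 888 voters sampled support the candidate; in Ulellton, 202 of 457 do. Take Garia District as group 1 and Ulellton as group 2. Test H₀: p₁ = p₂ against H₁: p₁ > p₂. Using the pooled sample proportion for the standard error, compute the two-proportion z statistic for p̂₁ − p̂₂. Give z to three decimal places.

z = 1.977

p̂₁ = 443/888 ≈ 0.49887, p̂₂ = 202/457 ≈ 0.44201.
Pooled p̂ = (443+202)/(888+457) = 645/1345 = 0.47955.
SE = √(p̂(1−p̂)(1/n₁+1/n₂)) = √(0.47955·0.52045·0.00331431) = √(0.000827192) = 0.02876.
z = (0.49887 − 0.44201)/0.02876 = 0.05686/0.02876 = 1.977.
p-value = P(Z > 1.977) ≈ 0.0240.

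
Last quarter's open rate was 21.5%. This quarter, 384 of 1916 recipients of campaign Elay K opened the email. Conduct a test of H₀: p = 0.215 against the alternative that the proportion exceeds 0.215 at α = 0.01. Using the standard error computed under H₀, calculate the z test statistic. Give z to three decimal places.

z = -1.554

p̂ = 384/1916 ≈ 0.200418.
Under H₀, SE = √(0.215·0.785/1916) = √(8.80872e-05) = 0.009385.
z = (0.200418 − 0.215)/0.009385 = -0.014582/0.009385 = -1.554.
p-value = P(Z > -1.554) ≈ 0.9399; since p > α = 0.01, fail to reject H₀.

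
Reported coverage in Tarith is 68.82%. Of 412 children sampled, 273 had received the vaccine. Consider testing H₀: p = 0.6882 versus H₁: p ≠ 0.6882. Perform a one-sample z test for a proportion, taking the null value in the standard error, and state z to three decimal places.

z = -1.121

p̂ = 273/412 ≈ 0.66262.
Standard error under H₀: √(0.6882×0.3118/412) = 0.02282.
z = (0.66262 − 0.6882)/0.02282 = -0.02558/0.02282 = -1.121.
p-value = 2·P(Z > 1.121) ≈ 0.2624.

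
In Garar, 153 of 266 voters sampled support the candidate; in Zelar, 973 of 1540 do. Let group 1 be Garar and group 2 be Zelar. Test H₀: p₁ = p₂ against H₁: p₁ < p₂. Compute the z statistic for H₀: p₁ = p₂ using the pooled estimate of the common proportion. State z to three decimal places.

z = -1.760

p̂₁ = 153/266 ≈ 0.57519, p̂₂ = 973/1540 ≈ 0.63182.
Pooled p̂ = (153+973)/(266+1540) = 1126/1806 = 0.62348.
SE = √(p̂(1−p̂)(1/n₁+1/n₂)) = √(0.62348·0.37652·0.00440875) = √(0.00103497) = 0.03217.
z = (0.57519 − 0.63182)/0.03217 = -0.05663/0.03217 = -1.760.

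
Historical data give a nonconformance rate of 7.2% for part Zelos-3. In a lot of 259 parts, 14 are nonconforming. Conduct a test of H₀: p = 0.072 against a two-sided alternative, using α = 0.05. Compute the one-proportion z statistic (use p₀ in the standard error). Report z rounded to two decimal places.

p̂ = 14/259 = 0.05405.
Standard error under H₀: √(0.072×0.928/259) = 0.01606.
z = (0.05405 − 0.072)/0.01606 = -0.01795/0.01606 = -1.12.
Two-sided p-value ≈ 2·Φ(−1.117) = 0.2639, so at α = 0.05 we fail to reject H₀.

z = -1.12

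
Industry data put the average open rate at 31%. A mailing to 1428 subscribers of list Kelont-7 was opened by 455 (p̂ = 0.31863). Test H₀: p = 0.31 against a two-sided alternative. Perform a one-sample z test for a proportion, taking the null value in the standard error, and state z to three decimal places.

z = 0.705

p̂ = 455/1428 ≈ 0.31863.
Under H₀, SE = √(0.31·0.69/1428) = √(0.00014979) = 0.01224.
z = (0.31863 − 0.31)/0.01224 = 0.00863/0.01224 = 0.705.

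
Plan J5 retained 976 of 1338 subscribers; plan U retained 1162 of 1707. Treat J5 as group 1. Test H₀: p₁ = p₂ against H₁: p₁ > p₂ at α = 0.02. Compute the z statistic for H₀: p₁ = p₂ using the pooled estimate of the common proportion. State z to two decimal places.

p̂₁ = 976/1338 ≈ 0.7294, p̂₂ = 1162/1707 ≈ 0.6807.
Pooled p̂ = (976+1162)/(1338+1707) = 2138/3045 = 0.7021.
SE = √(0.209142 × 0.00133321) = 0.0167.
z = (0.7294 − 0.6807)/0.0167 = 0.0487/0.0167 = 2.92.
p-value = P(Z > 2.918) ≈ 0.0018, so at α = 0.02 we reject H₀.

z = 2.92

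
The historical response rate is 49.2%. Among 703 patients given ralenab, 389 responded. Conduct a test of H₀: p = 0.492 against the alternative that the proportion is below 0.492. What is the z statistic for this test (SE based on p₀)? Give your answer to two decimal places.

p̂ = 389/703 = 0.55334.
Under H₀, SE = √(0.492·0.508/703) = √(0.000355528) = 0.01886.
z = (0.55334 − 0.492)/0.01886 = 0.06134/0.01886 = 3.25.
p-value = P(Z < 3.253) ≈ 0.9994.

z = 3.25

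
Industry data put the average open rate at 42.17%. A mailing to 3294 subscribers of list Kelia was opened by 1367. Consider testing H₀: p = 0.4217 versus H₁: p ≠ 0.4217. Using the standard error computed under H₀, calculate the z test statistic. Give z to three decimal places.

z = -0.779

p̂ = 1367/3294 ≈ 0.41500.
Under H₀, SE = √(0.4217·0.5783/3294) = √(7.40343e-05) = 0.00860.
z = (0.41500 − 0.4217)/0.00860 = -0.00670/0.00860 = -0.779.
p-value = 2·P(Z > 0.779) ≈ 0.4360.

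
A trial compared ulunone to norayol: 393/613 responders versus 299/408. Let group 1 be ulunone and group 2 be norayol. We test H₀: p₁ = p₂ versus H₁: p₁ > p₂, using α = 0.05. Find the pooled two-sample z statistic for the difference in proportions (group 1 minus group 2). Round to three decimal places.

p̂₁ = 393/613 ≈ 0.64111, p̂₂ = 299/408 ≈ 0.73284.
Pooled p̂ = (393+299)/(613+408) = 692/1021 = 0.67777.
SE = √(0.218399 × 0.0040823) = 0.02986.
z = (0.64111 − 0.73284)/0.02986 = -0.09173/0.02986 = -3.072.
p-value = P(Z > -3.072) ≈ 0.9989, so at α = 0.05 we fail to reject H₀.

z = -3.072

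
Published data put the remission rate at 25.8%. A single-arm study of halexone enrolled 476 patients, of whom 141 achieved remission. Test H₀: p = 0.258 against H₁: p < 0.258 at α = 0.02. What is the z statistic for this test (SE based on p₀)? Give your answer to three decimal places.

z = 1.906

p̂ = 141/476 = 0.29622.
Under H₀, SE = √(0.258·0.742/476) = √(0.000402176) = 0.02005.
z = (0.29622 − 0.258)/0.02005 = 0.03822/0.02005 = 1.906.
p-value = P(Z < 1.906) ≈ 0.9717. With α = 0.02, fail to reject H₀.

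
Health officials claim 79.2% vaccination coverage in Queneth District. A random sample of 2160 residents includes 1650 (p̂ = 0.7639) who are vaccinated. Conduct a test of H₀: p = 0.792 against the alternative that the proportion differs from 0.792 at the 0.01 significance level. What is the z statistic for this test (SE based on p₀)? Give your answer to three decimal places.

p̂ = 1650/2160 = 0.763889.
Under H₀, SE = √(0.792·0.208/2160) = √(7.62667e-05) = 0.008733.
z = (0.763889 − 0.792)/0.008733 = -0.028111/0.008733 = -3.219.
p-value = 2·P(Z > 3.219) ≈ 0.0013; since p < α = 0.01, reject H₀.

z = -3.219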